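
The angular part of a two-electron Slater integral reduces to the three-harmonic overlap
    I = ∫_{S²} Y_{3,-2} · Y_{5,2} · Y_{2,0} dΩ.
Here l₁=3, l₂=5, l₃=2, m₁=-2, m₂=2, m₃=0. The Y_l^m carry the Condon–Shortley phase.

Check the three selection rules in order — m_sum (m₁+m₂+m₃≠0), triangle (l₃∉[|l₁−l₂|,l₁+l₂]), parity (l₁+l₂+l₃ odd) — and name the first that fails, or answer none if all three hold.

m₁+m₂+m₃ = -2 + 2 + 0 = 0  ✓
triangle: |3−5|=2 ≤ l₃=2 ≤ 3+5=8  ✓
parity: l₁+l₂+l₃ = 10 is even  ✓

none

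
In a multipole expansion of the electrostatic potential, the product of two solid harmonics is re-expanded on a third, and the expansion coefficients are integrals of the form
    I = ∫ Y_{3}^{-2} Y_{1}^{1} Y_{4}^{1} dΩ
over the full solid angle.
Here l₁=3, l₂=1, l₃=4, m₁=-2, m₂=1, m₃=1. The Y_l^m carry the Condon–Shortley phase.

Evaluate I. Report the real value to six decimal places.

-0.106622

m-sum 0 ✓  L=8 even ✓  2≤4≤4 ✓
Π(2lᵢ+1) = 7×3×9 = 189
triangle coeff Δ(3,1,4) = 1/252
Σ_t [0,0]: t=0:+1/36 = 1/36
(3j)²=4/63 [(3 1 4; 0 0 0)], sign=+1
Σ_t [0,0]: t=0:+1/240 = 1/240
(3j)²=1/84 [(3 1 4; -2 1 1)], sign=-1
⇒ 4πI² = 1/7
I = (-1)√(1/7/(4π)) = -0.10662181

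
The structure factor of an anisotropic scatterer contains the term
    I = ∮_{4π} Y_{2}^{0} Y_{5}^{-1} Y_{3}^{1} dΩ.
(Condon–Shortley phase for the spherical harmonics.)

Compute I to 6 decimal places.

Checks pass: Σm=0; 10 even; l₃=3∈[3,7].
(2·2+1)(2·5+1)(2·3+1) = 385
Δ: 4! 0! 6! / 11! → 1/2310
sum: t=2:+1/144 = 1/144
3j²(2 5 3; 0 0 0) = Δ·Π!·Σ² = 10/231  (sign -1)
sum: t=2:+1/192 = 1/192
3j²(2 5 3; 0 -1 1) = Δ·Π!·Σ² = 3/77  (sign +1)
combine: 4πI² = 385·10/231·3/77 = 50/77
take √, sign -1: I = -0.22731846

-0.227318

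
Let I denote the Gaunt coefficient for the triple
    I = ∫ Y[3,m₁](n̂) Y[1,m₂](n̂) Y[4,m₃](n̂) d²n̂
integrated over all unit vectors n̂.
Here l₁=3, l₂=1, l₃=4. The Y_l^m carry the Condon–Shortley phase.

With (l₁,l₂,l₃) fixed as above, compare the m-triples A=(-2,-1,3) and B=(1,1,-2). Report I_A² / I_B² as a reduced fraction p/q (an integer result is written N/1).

Shared (l₁,l₂,l₃)=(3,1,4): N and (l;000)² cancel in I_A²/I_B².
A: Δ = 0!·6!·2!/9! = 1/252; Racah Σ t=0..0: t=0:+1/240 = 1/240; ⇒ 3j(3 1 4; -2 -1 3)² = 1/12, sgn -1
B: Δ = 0!·6!·2!/9! = 1/252; Racah Σ t=0..0: t=0:+1/96 = 1/96; ⇒ 3j(3 1 4; 1 1 -2)² = 5/84, sgn +1
I_A²/I_B² = (1/12)/(5/84) = 7/5

7/5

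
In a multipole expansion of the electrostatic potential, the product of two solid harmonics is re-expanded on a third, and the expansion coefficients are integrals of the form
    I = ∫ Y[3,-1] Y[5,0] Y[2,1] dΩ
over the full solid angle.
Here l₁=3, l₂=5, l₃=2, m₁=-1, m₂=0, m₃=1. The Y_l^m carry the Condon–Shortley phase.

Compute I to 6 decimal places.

0.169433

Rules hold: Σm=0, L=10 even, 2≤2≤8.
N = 7·11·5 = 385
Δ = 6!·0!·4!/11! = 1/2310
Racah Σ t=3..3: t=3:−1/144 = -1/144
⇒ 3j(3 5 2; 0 0 0)² = 10/231, sgn -1
Racah Σ t=4..4: t=4:+1/288 = 1/288
⇒ 3j(3 5 2; -1 0 1)² = 5/231, sgn -1
4πI² = N·(3j₀)²·(3jₘ)² = 250/693
I = +1·√(0.36075/4π) = 0.16943318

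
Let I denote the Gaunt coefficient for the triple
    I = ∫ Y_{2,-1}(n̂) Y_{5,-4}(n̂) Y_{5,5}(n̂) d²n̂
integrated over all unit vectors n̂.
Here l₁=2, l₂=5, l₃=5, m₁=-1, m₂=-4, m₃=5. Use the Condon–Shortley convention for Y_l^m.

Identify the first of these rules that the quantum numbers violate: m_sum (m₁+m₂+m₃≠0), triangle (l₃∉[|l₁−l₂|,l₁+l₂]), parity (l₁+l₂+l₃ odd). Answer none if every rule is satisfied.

none

Σmᵢ = 0  ✓
l₃∈[|l₁−l₂|,l₁+l₂]=[3,7], have l₃=5  ✓
Σlᵢ = 12 ⇒ even  ✓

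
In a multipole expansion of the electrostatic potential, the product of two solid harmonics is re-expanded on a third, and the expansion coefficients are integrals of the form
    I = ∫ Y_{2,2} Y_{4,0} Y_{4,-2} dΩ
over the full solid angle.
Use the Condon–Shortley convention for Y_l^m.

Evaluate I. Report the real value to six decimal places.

Checks pass: Σm=0; 10 even; l₃=4∈[2,6].
(2·2+1)(2·4+1)(2·4+1) = 405
Δ: 2! 2! 6! / 11! → 1/13860
sum: t=0:+1/192 t=1:−1/36 t=2:+1/192 = -5/288
3j²(2 4 4; 0 0 0) = Δ·Π!·Σ² = 20/693  (sign -1)
sum: t=0:+1/192 = 1/192
3j²(2 4 4; 2 0 -2) = Δ·Π!·Σ² = 3/77  (sign +1)
combine: 4πI² = 405·20/693·3/77 = 2700/5929
take √, sign -1: I = -0.19036462

-0.190365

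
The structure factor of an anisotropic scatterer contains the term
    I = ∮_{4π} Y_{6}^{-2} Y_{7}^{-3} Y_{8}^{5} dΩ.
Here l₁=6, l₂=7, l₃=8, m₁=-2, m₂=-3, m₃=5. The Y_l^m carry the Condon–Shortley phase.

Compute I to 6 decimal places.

0.000000

Σlᵢ=21 odd — θ-integrand is odd under cosθ→−cosθ; I=0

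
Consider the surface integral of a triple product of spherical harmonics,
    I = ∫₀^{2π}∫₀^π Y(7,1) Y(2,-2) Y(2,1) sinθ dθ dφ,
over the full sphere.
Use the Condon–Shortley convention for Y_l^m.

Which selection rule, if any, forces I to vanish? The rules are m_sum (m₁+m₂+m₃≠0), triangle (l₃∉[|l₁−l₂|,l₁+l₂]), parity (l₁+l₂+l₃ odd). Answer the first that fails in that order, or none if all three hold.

triangle

Σmᵢ = 0  ✓
l₃∈[|l₁−l₂|,l₁+l₂]=[5,9], have l₃=2  ✗
Σlᵢ = 11 ⇒ odd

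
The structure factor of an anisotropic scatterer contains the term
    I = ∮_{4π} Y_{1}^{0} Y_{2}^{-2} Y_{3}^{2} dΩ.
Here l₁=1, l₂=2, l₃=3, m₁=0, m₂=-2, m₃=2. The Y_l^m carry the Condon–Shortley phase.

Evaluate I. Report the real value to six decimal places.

m-sum 0 ✓  L=6 even ✓  1≤3≤3 ✓
Π(2lᵢ+1) = 3×5×7 = 105
triangle coeff Δ(1,2,3) = 1/105
Σ_t [0,0]: t=0:+1/4 = 1/4
(3j)²=3/35 [(1 2 3; 0 0 0)], sign=-1
Σ_t [0,0]: t=0:+1/24 = 1/24
(3j)²=1/21 [(1 2 3; 0 -2 2)], sign=-1
⇒ 4πI² = 3/7
I = (+1)√(3/7/(4π)) = 0.18467439

0.184674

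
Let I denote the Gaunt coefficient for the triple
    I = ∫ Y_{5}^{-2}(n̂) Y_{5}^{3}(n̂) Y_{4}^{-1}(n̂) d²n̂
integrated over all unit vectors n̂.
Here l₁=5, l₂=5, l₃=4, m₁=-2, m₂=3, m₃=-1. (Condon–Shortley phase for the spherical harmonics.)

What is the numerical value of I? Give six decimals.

-0.118854

Checks pass: Σm=0; 14 even; l₃=4∈[0,10].
(2·5+1)(2·5+1)(2·4+1) = 1089
Δ: 6! 4! 4! / 15! → 1/3153150
sum: t=1:−1/69120 t=2:+1/1728 t=3:−1/576 t=4:+1/1728 t=5:−1/69120 = -7/11520
3j²(5 5 4; 0 0 0) = Δ·Π!·Σ² = 2/143  (sign -1)
sum: t=4:+1/6912 t=5:−1/2880 t=6:+1/17280 = -1/6912
3j²(5 5 4; -2 3 -1) = Δ·Π!·Σ² = 5/429  (sign +1)
combine: 4πI² = 1089·2/143·5/429 = 30/169
take √, sign -1: I = -0.11885360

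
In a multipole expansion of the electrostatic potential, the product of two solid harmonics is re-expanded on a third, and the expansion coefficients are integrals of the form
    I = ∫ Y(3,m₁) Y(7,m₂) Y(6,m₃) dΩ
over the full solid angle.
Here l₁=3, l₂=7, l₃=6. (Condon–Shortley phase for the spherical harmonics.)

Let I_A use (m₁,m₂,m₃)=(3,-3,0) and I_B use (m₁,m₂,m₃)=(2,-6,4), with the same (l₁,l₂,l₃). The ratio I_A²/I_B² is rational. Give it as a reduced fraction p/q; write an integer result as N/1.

Shared (l₁,l₂,l₃)=(3,7,6): N and (l;000)² cancel in I_A²/I_B².
A: Δ = 4!·2!·10!/17! = 1/2042040; Racah Σ t=0..0: t=0:+1/829440 = 1/829440; ⇒ 3j(3 7 6; 3 -3 0)² = 225/9724, sgn +1
B: Δ = 4!·2!·10!/17! = 1/2042040; Racah Σ t=0..1: t=0:+1/8709120 t=1:−1/43545600 = 1/10886400; ⇒ 3j(3 7 6; 2 -6 4)² = 8/357, sgn +1
I_A²/I_B² = (225/9724)/(8/357) = 4725/4576

4725/4576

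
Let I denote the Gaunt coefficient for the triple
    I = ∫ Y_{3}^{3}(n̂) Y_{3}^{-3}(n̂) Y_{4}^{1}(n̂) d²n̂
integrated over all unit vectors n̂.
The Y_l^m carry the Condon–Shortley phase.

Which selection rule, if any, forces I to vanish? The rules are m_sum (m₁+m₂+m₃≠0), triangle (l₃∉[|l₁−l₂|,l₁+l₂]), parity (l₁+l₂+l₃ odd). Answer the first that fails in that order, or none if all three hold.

m_sum

Σmᵢ = 1  ✗
l₃∈[|l₁−l₂|,l₁+l₂]=[0,6], have l₃=4
Σlᵢ = 10 ⇒ even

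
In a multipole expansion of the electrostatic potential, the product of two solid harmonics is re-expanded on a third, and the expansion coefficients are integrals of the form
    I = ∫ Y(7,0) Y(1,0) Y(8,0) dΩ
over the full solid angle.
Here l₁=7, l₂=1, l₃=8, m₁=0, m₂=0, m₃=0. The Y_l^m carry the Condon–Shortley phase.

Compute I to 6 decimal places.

0.244780

Checks pass: Σm=0; 16 even; l₃=8∈[6,8].
(2·7+1)(2·1+1)(2·8+1) = 765
Δ: 0! 14! 2! / 17! → 1/2040
sum: t=0:+1/25401600 = 1/25401600
3j²(7 1 8; 0 0 0) = Δ·Π!·Σ² = 8/255  (sign +1)
(m-triple is (0,0,0) — same symbol as above.)
combine: 4πI² = 765·8/255·8/255 = 64/85
take √, sign +1: I = 0.24477981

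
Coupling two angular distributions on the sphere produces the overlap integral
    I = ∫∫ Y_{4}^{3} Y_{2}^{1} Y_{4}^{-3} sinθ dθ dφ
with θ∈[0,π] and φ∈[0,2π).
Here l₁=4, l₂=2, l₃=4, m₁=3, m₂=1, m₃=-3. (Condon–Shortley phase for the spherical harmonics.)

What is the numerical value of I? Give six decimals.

0.000000

Σmᵢ = 1 ≠ 0, so the φ-integral vanishes; I = 0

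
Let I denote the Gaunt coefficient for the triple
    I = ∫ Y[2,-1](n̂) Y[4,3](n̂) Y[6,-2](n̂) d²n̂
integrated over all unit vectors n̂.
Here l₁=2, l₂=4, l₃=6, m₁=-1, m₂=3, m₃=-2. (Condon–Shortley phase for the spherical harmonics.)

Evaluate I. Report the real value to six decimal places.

0.089969

Checks pass: Σm=0; 12 even; l₃=6∈[2,6].
(2·2+1)(2·4+1)(2·6+1) = 585
Δ: 0! 4! 8! / 13! → 1/6435
sum: t=0:+1/2304 = 1/2304
3j²(2 4 6; 0 0 0) = Δ·Π!·Σ² = 5/143  (sign +1)
sum: t=0:+1/30240 = 1/30240
3j²(2 4 6; -1 3 -2) = Δ·Π!·Σ² = 32/6435  (sign +1)
combine: 4πI² = 585·5/143·32/6435 = 160/1573
take √, sign +1: I = 0.08996855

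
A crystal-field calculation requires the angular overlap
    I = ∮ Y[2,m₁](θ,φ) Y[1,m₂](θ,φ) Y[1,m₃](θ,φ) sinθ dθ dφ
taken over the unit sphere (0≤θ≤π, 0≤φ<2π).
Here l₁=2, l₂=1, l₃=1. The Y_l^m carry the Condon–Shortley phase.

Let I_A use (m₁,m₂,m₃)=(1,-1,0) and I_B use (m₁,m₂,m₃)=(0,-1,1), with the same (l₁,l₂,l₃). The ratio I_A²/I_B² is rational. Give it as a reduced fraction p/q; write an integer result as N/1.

3/1

Same 2,1,1: normalisation and zero-m 3j drop out of the ratio.
A: Δ: 2! 2! 0! / 5! → 1/30; sum: t=0:+1/2 = 1/2; 3j²(2 1 1; 1 -1 0) = Δ·Π!·Σ² = 1/10  (sign -1)
B: Δ: 2! 2! 0! / 5! → 1/30; sum: t=0:+1/4 = 1/4; 3j²(2 1 1; 0 -1 1) = Δ·Π!·Σ² = 1/30  (sign +1)
I_A²/I_B² = (1/10)/(1/30) = 3/1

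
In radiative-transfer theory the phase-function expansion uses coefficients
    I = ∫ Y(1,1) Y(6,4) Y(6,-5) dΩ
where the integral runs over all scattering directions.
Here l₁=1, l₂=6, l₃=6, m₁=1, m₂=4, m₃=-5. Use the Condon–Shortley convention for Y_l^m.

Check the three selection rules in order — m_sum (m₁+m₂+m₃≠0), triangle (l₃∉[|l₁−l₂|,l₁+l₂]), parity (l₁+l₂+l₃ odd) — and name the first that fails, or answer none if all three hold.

m₁+m₂+m₃ = 1 + 4 − 5 = 0  ✓
triangle: |1−6|=5 ≤ l₃=6 ≤ 1+6=7  ✓
parity: l₁+l₂+l₃ = 13 is odd  ✗

parity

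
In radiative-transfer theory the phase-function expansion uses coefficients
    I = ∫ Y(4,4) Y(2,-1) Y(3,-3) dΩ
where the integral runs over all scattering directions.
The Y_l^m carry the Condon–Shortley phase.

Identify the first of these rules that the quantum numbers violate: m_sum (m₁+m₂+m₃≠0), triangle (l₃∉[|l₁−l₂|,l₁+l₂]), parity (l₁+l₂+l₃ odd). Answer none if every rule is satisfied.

azimuthal sum: 4 − 1 − 3 = 0  ✓
2 ≤ 3 ≤ 6 (triangle on l)  ✓
L = 4 + 2 + 3 = 9 (odd)  ✗

parity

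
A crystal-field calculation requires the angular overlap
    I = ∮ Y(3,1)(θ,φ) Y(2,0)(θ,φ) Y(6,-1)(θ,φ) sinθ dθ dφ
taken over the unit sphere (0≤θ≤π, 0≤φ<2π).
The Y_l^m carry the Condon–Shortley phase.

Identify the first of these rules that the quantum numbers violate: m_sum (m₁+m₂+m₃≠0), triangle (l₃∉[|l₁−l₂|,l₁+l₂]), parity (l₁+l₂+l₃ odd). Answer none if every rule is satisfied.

triangle

m₁+m₂+m₃ = 1 + 0 − 1 = 0  ✓
triangle: |3−2|=1 ≤ l₃=6 ≤ 3+2=5  ✗
parity: l₁+l₂+l₃ = 11 is odd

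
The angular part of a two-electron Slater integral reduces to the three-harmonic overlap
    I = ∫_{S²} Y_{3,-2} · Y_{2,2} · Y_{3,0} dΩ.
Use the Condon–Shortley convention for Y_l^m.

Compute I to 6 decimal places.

Checks pass: Σm=0; 8 even; l₃=3∈[1,5].
(2·3+1)(2·2+1)(2·3+1) = 245
Δ: 2! 4! 2! / 9! → 1/3780
sum: t=0:+1/24 t=1:−1/4 t=2:+1/24 = -1/6
3j²(3 2 3; 0 0 0) = Δ·Π!·Σ² = 4/105  (sign +1)
sum: t=2:+1/24 = 1/24
3j²(3 2 3; -2 2 0) = Δ·Π!·Σ² = 1/21  (sign -1)
combine: 4πI² = 245·4/105·1/21 = 4/9
take √, sign -1: I = -0.18806319

-0.188063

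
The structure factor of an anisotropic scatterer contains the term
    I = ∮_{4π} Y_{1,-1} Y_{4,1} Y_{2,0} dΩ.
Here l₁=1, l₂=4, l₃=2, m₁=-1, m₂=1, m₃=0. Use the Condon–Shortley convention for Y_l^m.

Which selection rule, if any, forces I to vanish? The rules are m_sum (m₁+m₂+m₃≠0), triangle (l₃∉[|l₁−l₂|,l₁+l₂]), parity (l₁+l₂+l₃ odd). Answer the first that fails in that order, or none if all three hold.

Σmᵢ = 0  ✓
l₃∈[|l₁−l₂|,l₁+l₂]=[3,5], have l₃=2  ✗
Σlᵢ = 7 ⇒ odd

triangle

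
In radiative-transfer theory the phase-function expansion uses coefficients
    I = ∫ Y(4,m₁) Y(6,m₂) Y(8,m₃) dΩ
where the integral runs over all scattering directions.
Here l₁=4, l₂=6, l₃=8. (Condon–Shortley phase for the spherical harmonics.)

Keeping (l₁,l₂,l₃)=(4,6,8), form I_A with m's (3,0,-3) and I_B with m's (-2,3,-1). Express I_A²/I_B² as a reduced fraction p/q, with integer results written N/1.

Shared (l₁,l₂,l₃)=(4,6,8): N and (l;000)² cancel in I_A²/I_B².
A: Δ = 2!·6!·10!/19! = 1/23279256; Racah Σ t=0..1: t=0:+1/4147200 t=1:−1/10368000 = 1/6912000; ⇒ 3j(4 6 8; 3 0 -3)² = 189/16796, sgn -1
B: Δ = 2!·6!·10!/19! = 1/23279256; Racah Σ t=0..2: t=0:+1/522547200 t=1:−1/9676800 t=2:+1/2903040 = 127/522547200; ⇒ 3j(4 6 8; -2 3 -1)² = 16129/1108536, sgn -1
I_A²/I_B² = (189/16796)/(16129/1108536) = 12474/16129

12474/16129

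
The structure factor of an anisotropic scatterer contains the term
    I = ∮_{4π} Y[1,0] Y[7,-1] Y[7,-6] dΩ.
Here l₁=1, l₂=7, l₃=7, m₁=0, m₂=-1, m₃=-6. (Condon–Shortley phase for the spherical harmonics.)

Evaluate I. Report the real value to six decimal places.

0.000000

0 − 1 − 6 = -7 ≠ 0: azimuthal integral kills it; I = 0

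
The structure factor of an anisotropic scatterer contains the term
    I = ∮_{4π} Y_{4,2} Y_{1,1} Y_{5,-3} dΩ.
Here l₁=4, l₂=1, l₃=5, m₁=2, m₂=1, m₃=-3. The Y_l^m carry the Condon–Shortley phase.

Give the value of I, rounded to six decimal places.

Checks pass: Σm=0; 10 even; l₃=5∈[3,5].
(2·4+1)(2·1+1)(2·5+1) = 297
Δ: 0! 8! 2! / 11! → 1/495
sum: t=0:+1/576 = 1/576
3j²(4 1 5; 0 0 0) = Δ·Π!·Σ² = 5/99  (sign -1)
sum: t=0:+1/2880 = 1/2880
3j²(4 1 5; 2 1 -3) = Δ·Π!·Σ² = 28/495  (sign +1)
combine: 4πI² = 297·5/99·28/495 = 28/33
take √, sign -1: I = -0.25984664

-0.259847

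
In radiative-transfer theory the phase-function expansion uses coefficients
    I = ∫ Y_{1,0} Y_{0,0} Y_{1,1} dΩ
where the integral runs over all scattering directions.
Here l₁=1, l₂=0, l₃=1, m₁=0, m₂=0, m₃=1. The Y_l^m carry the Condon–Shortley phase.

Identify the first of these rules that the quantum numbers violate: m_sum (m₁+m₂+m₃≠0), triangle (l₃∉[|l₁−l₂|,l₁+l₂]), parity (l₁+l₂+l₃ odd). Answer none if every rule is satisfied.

azimuthal sum: 0 + 0 + 1 = 1  ✗
1 ≤ 1 ≤ 1 (triangle on l)
L = 1 + 0 + 1 = 2 (even)

m_sum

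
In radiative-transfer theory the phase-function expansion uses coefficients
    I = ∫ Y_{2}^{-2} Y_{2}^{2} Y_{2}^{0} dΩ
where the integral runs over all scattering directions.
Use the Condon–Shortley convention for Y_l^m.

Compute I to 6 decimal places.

-0.180224

Checks pass: Σm=0; 6 even; l₃=2∈[0,4].
(2·2+1)(2·2+1)(2·2+1) = 125
Δ: 2! 2! 2! / 7! → 1/630
sum: t=0:+1/8 t=1:−1/1 t=2:+1/8 = -3/4
3j²(2 2 2; 0 0 0) = Δ·Π!·Σ² = 2/35  (sign -1)
sum: t=2:+1/8 = 1/8
3j²(2 2 2; -2 2 0) = Δ·Π!·Σ² = 2/35  (sign +1)
combine: 4πI² = 125·2/35·2/35 = 20/49
take √, sign -1: I = -0.18022375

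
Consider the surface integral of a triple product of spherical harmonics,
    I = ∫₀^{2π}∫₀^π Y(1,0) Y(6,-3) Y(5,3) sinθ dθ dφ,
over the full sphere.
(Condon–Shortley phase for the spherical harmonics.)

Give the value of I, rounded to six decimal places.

Rules hold: Σm=0, L=12 even, 5≤5≤7.
N = 3·13·11 = 429
Δ = 2!·0!·10!/13! = 1/858
Racah Σ t=1..1: t=1:−1/14400 = -1/14400
⇒ 3j(1 6 5; 0 0 0)² = 6/143, sgn +1
Racah Σ t=1..1: t=1:−1/80640 = -1/80640
⇒ 3j(1 6 5; 0 -3 3)² = 9/286, sgn -1
4πI² = N·(3j₀)²·(3jₘ)² = 81/143
I = -1·√(0.566434/4π) = -0.21230956

-0.212310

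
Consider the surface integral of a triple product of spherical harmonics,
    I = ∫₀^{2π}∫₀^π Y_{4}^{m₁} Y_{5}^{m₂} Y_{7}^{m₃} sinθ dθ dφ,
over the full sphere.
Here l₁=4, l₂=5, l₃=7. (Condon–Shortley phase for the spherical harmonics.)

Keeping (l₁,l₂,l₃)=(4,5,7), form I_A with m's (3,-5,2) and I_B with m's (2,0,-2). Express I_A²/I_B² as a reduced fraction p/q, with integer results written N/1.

81/8

l's match ⇒ only the (l;m) 3-j factors differ between A and B.
A: triangle coeff Δ(4,5,7) = 1/6126120; Σ_t [0,0]: t=0:+1/9676800 = 1/9676800; (3j)²=27/19448 [(4 5 7; 3 -5 2)], sign=-1
B: triangle coeff Δ(4,5,7) = 1/6126120; Σ_t [0,2]: t=0:+1/69120 t=1:−1/69120 t=2:+1/1036800 = 1/1036800; (3j)²=1/7293 [(4 5 7; 2 0 -2)], sign=-1
I_A²/I_B² = (27/19448)/(1/7293) = 81/8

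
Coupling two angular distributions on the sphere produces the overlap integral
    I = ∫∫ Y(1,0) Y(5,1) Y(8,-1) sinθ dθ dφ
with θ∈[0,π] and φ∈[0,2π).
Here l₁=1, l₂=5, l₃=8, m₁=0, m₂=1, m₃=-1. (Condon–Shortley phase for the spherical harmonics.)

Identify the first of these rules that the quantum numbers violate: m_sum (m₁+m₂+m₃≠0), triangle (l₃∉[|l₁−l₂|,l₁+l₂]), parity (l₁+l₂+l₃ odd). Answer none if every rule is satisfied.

m₁+m₂+m₃ = 0 + 1 − 1 = 0  ✓
triangle: |1−5|=4 ≤ l₃=8 ≤ 1+5=6  ✗
parity: l₁+l₂+l₃ = 14 is even

triangle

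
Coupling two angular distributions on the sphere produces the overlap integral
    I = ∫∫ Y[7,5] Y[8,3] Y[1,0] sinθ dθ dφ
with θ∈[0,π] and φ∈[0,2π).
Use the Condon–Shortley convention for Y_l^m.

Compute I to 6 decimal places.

Σmᵢ = 8 ≠ 0, so the φ-integral vanishes; I = 0

0.000000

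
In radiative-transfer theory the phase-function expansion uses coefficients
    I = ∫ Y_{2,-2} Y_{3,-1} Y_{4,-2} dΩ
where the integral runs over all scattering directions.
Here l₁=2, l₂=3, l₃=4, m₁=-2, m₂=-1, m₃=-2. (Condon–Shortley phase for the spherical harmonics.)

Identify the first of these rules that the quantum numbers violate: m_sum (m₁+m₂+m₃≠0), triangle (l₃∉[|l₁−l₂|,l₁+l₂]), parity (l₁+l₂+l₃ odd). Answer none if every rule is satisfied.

azimuthal sum: -2 − 1 − 2 = -5  ✗
1 ≤ 4 ≤ 5 (triangle on l)
L = 2 + 3 + 4 = 9 (odd)

m_sum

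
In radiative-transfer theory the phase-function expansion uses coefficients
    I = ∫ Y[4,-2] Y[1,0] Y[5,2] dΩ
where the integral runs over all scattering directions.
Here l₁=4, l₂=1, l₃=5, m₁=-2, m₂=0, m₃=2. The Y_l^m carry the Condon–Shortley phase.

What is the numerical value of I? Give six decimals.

Rules hold: Σm=0, L=10 even, 3≤5≤5.
N = 9·3·11 = 297
Δ = 0!·8!·2!/11! = 1/495
Racah Σ t=0..0: t=0:+1/576 = 1/576
⇒ 3j(4 1 5; 0 0 0)² = 5/99, sgn -1
Racah Σ t=0..0: t=0:+1/1440 = 1/1440
⇒ 3j(4 1 5; -2 0 2)² = 7/165, sgn -1
4πI² = N·(3j₀)²·(3jₘ)² = 7/11
I = +1·√(0.636364/4π) = 0.22503380

0.225034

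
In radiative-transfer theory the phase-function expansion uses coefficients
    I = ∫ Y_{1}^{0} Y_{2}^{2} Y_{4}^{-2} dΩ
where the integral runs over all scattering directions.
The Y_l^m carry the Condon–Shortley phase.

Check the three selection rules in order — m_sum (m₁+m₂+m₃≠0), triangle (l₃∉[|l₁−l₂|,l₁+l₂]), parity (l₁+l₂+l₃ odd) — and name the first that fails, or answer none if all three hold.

triangle

Σmᵢ = 0  ✓
l₃∈[|l₁−l₂|,l₁+l₂]=[1,3], have l₃=4  ✗
Σlᵢ = 7 ⇒ odd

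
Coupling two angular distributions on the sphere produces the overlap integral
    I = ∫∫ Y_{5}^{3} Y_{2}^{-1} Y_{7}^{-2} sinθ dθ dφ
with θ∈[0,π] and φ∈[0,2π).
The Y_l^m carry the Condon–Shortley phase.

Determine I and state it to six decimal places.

Rules hold: Σm=0, L=14 even, 3≤7≤7.
N = 11·5·15 = 825
Δ = 0!·10!·4!/15! = 1/15015
Racah Σ t=0..0: t=0:+1/57600 = 1/57600
⇒ 3j(5 2 7; 0 0 0)² = 21/715, sgn -1
Racah Σ t=0..0: t=0:+1/483840 = 1/483840
⇒ 3j(5 2 7; 3 -1 -2)² = 6/1001, sgn -1
4πI² = N·(3j₀)²·(3jₘ)² = 270/1859
I = +1·√(0.145239/4π) = 0.10750713

0.107507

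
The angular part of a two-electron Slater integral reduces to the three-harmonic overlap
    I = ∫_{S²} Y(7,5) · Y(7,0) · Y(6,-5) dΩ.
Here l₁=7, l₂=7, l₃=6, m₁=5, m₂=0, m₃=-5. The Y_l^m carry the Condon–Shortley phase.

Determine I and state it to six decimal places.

-0.148333

Rules hold: Σm=0, L=20 even, 0≤6≤14.
N = 15·15·13 = 2925
Δ = 8!·6!·6!/21! = 1/2444321880
Racah Σ t=1..7: t=1:−1/2612736000 t=2:+1/20736000 t=3:−1/1658880 t=4:+1/746496 t=5:−1/1658880 t=6:+1/20736000 t=7:−1/2612736000 = 1/4354560
⇒ 3j(7 7 6; 0 0 0)² = 1000/138567, sgn +1
Racah Σ t=1..2: t=1:−1/435456000 t=2:+1/124416000 = 1/174182400
⇒ 3j(7 7 6; 5 0 -5)² = 55/4199, sgn -1
4πI² = N·(3j₀)²·(3jₘ)² = 375000/1356277
I = -1·√(0.276492/4π) = -0.14833256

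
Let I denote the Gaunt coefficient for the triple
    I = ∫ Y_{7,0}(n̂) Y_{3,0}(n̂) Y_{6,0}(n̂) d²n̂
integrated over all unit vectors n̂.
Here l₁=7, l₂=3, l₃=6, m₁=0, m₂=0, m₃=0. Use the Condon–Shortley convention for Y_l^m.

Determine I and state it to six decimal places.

0.144051

Rules hold: Σm=0, L=16 even, 4≤6≤10.
N = 15·7·13 = 1365
Δ = 4!·10!·2!/17! = 1/2042040
Racah Σ t=1..3: t=1:−1/207360 t=2:+1/57600 t=3:−1/207360 = 1/129600
⇒ 3j(7 3 6; 0 0 0)² = 168/12155, sgn +1
(m-triple is (0,0,0) — same symbol as above.)
4πI² = N·(3j₀)²·(3jₘ)² = 592704/2272985
I = +1·√(0.26076/4π) = 0.14405081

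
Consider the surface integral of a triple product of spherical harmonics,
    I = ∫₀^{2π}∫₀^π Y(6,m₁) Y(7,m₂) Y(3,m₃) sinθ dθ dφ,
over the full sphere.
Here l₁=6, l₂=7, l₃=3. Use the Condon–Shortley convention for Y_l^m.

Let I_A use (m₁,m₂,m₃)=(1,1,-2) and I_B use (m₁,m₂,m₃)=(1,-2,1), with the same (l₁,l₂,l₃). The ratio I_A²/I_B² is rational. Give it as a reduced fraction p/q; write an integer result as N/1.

12005/10443

l's match ⇒ only the (l;m) 3-j factors differ between A and B.
A: triangle coeff Δ(6,7,3) = 1/2042040; Σ_t [4,5]: t=4:+1/414720 t=5:−1/172800 = -7/2073600; (3j)²=343/29172 [(6 7 3; 1 1 -2)], sign=+1
B: triangle coeff Δ(6,7,3) = 1/2042040; Σ_t [3,5]: t=3:−1/241920 t=4:+1/103680 t=5:−1/691200 = 59/14515200; (3j)²=3481/340340 [(6 7 3; 1 -2 1)], sign=+1
I_A²/I_B² = (343/29172)/(3481/340340) = 12005/10443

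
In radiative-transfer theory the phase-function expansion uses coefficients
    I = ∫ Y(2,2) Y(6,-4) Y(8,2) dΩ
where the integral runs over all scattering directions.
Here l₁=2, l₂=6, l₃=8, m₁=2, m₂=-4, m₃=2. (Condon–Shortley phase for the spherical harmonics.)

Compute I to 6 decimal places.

m-sum 0 ✓  L=16 even ✓  4≤8≤8 ✓
Π(2lᵢ+1) = 5×13×17 = 1105
triangle coeff Δ(2,6,8) = 1/30940
Σ_t [0,0]: t=0:+1/2073600 = 1/2073600
(3j)²=28/1105 [(2 6 8; 0 0 0)], sign=+1
Σ_t [0,0]: t=0:+1/174182400 = 1/174182400
(3j)²=3/6188 [(2 6 8; 2 -4 2)], sign=+1
⇒ 4πI² = 3/221
I = (+1)√(3/221/(4π)) = 0.03286696

0.032867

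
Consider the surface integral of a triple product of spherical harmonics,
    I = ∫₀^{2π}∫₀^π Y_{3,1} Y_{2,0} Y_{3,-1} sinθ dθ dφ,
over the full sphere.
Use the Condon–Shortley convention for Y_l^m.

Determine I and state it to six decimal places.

-0.126157

m-sum 0 ✓  L=8 even ✓  1≤3≤5 ✓
Π(2lᵢ+1) = 7×5×7 = 245
triangle coeff Δ(3,2,3) = 1/3780
Σ_t [0,2]: t=0:+1/24 t=1:−1/4 t=2:+1/24 = -1/6
(3j)²=4/105 [(3 2 3; 0 0 0)], sign=+1
Σ_t [0,2]: t=0:+1/16 t=1:−1/6 t=2:+1/96 = -3/32
(3j)²=3/140 [(3 2 3; 1 0 -1)], sign=-1
⇒ 4πI² = 1/5
I = (-1)√(1/5/(4π)) = -0.12615663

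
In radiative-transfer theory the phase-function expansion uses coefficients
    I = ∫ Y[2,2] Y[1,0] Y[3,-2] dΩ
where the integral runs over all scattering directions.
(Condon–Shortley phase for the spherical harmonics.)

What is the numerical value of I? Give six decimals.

m-sum 0 ✓  L=6 even ✓  1≤3≤3 ✓
Π(2lᵢ+1) = 5×3×7 = 105
triangle coeff Δ(2,1,3) = 1/105
Σ_t [0,0]: t=0:+1/4 = 1/4
(3j)²=3/35 [(2 1 3; 0 0 0)], sign=-1
Σ_t [0,0]: t=0:+1/24 = 1/24
(3j)²=1/21 [(2 1 3; 2 0 -2)], sign=-1
⇒ 4πI² = 3/7
I = (+1)√(3/7/(4π)) = 0.18467439

0.184674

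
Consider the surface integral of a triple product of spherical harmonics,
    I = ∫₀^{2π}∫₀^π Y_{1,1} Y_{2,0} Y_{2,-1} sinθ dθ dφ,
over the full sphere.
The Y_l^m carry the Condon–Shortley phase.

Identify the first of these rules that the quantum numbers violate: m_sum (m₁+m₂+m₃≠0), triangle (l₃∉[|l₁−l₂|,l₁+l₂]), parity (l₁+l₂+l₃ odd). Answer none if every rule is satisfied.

Σmᵢ = 0  ✓
l₃∈[|l₁−l₂|,l₁+l₂]=[1,3], have l₃=2  ✓
Σlᵢ = 5 ⇒ odd  ✗

parity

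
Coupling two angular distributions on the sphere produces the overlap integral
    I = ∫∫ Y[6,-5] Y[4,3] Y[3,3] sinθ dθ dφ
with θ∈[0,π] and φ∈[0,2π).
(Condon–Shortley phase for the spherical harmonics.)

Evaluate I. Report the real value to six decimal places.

0.000000

m-sum = -5 + 3 + 3 = 1 ≠ 0 ⇒ I = 0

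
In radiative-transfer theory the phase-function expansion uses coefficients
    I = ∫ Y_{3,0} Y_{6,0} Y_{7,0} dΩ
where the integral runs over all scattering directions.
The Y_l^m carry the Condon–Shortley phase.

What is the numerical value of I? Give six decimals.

m-sum 0 ✓  L=16 even ✓  3≤7≤9 ✓
Π(2lᵢ+1) = 7×13×15 = 1365
triangle coeff Δ(3,6,7) = 1/2042040
Σ_t [0,2]: t=0:+1/207360 t=1:−1/57600 t=2:+1/207360 = -1/129600
(3j)²=168/12155 [(3 6 7; 0 0 0)], sign=+1
(m-triple is (0,0,0) — same symbol as above.)
⇒ 4πI² = 592704/2272985
I = (+1)√(592704/2272985/(4π)) = 0.14405081

0.144051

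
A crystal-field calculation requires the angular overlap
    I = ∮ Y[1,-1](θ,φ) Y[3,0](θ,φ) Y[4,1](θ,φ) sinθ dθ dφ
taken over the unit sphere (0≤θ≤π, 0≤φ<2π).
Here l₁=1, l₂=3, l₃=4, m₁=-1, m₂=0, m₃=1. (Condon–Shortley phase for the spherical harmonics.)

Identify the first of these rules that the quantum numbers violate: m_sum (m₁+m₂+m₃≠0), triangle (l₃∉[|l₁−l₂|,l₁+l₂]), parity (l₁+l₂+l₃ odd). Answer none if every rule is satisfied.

none

azimuthal sum: -1 + 0 + 1 = 0  ✓
2 ≤ 4 ≤ 4 (triangle on l)  ✓
L = 1 + 3 + 4 = 8 (even)  ✓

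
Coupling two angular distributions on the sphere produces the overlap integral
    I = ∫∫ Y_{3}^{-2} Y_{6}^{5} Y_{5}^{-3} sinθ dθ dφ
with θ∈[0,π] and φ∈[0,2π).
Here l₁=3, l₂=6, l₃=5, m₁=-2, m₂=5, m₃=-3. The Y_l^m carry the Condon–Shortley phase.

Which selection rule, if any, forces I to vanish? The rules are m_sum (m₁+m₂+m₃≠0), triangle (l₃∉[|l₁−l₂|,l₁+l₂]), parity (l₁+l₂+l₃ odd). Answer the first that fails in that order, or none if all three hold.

Σmᵢ = 0  ✓
l₃∈[|l₁−l₂|,l₁+l₂]=[3,9], have l₃=5  ✓
Σlᵢ = 14 ⇒ even  ✓

none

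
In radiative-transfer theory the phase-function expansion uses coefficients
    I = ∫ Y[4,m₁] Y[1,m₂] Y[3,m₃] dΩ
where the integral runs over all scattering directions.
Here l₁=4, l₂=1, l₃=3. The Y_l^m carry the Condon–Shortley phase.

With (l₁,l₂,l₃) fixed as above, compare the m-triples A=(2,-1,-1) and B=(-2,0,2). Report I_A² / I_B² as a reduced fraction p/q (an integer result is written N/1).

Same 4,1,3: normalisation and zero-m 3j drop out of the ratio.
A: Δ: 2! 6! 0! / 9! → 1/252; sum: t=0:+1/96 = 1/96; 3j²(4 1 3; 2 -1 -1) = Δ·Π!·Σ² = 5/84  (sign +1)
B: Δ: 2! 6! 0! / 9! → 1/252; sum: t=1:−1/120 = -1/120; 3j²(4 1 3; -2 0 2) = Δ·Π!·Σ² = 1/21  (sign +1)
I_A²/I_B² = (5/84)/(1/21) = 5/4

5/4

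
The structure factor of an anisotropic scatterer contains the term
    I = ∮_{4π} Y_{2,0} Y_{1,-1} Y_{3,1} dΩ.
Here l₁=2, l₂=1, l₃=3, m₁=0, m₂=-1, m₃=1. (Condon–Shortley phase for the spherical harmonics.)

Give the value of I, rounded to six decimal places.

-0.202301

m-sum 0 ✓  L=6 even ✓  1≤3≤3 ✓
Π(2lᵢ+1) = 5×3×7 = 105
triangle coeff Δ(2,1,3) = 1/105
Σ_t [0,0]: t=0:+1/4 = 1/4
(3j)²=3/35 [(2 1 3; 0 0 0)], sign=-1
Σ_t [0,0]: t=0:+1/8 = 1/8
(3j)²=2/35 [(2 1 3; 0 -1 1)], sign=+1
⇒ 4πI² = 18/35
I = (-1)√(18/35/(4π)) = -0.20230066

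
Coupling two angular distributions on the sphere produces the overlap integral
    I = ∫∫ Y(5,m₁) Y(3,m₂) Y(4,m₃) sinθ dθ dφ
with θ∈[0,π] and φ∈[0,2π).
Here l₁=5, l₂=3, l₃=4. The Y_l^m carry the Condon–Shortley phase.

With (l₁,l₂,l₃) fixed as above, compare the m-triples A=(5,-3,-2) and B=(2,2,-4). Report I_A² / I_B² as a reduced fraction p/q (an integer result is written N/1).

45/28

Same 5,3,4: normalisation and zero-m 3j drop out of the ratio.
A: Δ: 4! 6! 2! / 13! → 1/180180; sum: t=0:+1/34560 = 1/34560; 3j²(5 3 4; 5 -3 -2) = Δ·Π!·Σ² = 5/286  (sign +1)
B: Δ: 4! 6! 2! / 13! → 1/180180; sum: t=3:−1/8640 = -1/8640; 3j²(5 3 4; 2 2 -4) = Δ·Π!·Σ² = 14/1287  (sign -1)
I_A²/I_B² = (5/286)/(14/1287) = 45/28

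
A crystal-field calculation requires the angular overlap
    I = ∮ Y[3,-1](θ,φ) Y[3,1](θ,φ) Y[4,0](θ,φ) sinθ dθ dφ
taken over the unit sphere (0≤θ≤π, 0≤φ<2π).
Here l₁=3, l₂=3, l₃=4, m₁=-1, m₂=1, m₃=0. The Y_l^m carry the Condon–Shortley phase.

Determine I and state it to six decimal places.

-0.025645

m-sum 0 ✓  L=10 even ✓  0≤4≤6 ✓
Π(2lᵢ+1) = 7×7×9 = 441
triangle coeff Δ(3,3,4) = 1/34650
Σ_t [0,2]: t=0:+1/72 t=1:−1/16 t=2:+1/72 = -5/144
(3j)²=2/77 [(3 3 4; 0 0 0)], sign=-1
Σ_t [0,2]: t=0:+1/1152 t=1:−1/36 t=2:+1/32 = 5/1152
(3j)²=1/1386 [(3 3 4; -1 1 0)], sign=+1
⇒ 4πI² = 1/121
I = (-1)√(1/121/(4π)) = -0.02564498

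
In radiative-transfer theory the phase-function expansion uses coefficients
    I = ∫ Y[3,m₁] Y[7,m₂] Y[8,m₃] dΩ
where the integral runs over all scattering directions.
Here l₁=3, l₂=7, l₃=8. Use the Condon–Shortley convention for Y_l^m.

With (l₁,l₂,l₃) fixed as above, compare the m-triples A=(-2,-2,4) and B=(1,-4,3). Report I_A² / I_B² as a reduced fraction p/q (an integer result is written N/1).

275/13467

l's match ⇒ only the (l;m) 3-j factors differ between A and B.
A: triangle coeff Δ(3,7,8) = 1/5290740; Σ_t [1,2]: t=1:−1/23224320 t=2:+1/26127360 = -1/209018880; (3j)²=275/1058148 [(3 7 8; -2 -2 4)], sign=-1
B: triangle coeff Δ(3,7,8) = 1/5290740; Σ_t [0,2]: t=0:+1/17418240 t=1:−1/43545600 t=2:+1/1916006400 = 67/1916006400; (3j)²=4489/352716 [(3 7 8; 1 -4 3)], sign=-1
I_A²/I_B² = (275/1058148)/(4489/352716) = 275/13467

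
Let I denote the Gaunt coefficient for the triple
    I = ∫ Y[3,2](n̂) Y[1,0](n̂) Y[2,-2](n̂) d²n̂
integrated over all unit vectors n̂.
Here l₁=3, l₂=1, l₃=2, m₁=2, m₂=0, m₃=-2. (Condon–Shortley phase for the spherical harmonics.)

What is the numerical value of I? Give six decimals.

Checks pass: Σm=0; 6 even; l₃=2∈[2,4].
(2·3+1)(2·1+1)(2·2+1) = 105
Δ: 2! 4! 0! / 7! → 1/105
sum: t=1:−1/4 = -1/4
3j²(3 1 2; 0 0 0) = Δ·Π!·Σ² = 3/35  (sign -1)
sum: t=1:−1/24 = -1/24
3j²(3 1 2; 2 0 -2) = Δ·Π!·Σ² = 1/21  (sign -1)
combine: 4πI² = 105·3/35·1/21 = 3/7
take √, sign +1: I = 0.18467439

0.184674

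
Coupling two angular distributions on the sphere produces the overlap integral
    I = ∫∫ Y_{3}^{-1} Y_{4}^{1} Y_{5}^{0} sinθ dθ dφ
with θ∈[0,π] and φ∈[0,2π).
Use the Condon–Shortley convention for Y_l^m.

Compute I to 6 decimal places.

m-sum 0 ✓  L=12 even ✓  1≤5≤7 ✓
Π(2lᵢ+1) = 7×9×11 = 693
triangle coeff Δ(3,4,5) = 1/180180
Σ_t [0,2]: t=0:+1/576 t=1:−1/144 t=2:+1/576 = -1/288
(3j)²=20/1001 [(3 4 5; 0 0 0)], sign=+1
Σ_t [0,2]: t=0:+1/5760 t=1:−1/288 t=2:+1/288 = 1/5760
(3j)²=1/12012 [(3 4 5; -1 1 0)], sign=-1
⇒ 4πI² = 15/13013
I = (-1)√(15/13013/(4π)) = -0.00957750

-0.009577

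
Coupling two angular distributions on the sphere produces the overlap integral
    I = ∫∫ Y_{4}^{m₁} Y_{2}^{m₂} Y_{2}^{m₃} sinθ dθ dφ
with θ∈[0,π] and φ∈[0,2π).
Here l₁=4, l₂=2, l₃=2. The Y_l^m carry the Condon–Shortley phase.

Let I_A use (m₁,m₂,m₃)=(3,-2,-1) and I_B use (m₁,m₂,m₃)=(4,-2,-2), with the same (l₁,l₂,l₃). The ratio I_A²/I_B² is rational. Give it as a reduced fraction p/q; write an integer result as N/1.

Same 4,2,2: normalisation and zero-m 3j drop out of the ratio.
A: Δ: 4! 4! 0! / 9! → 1/630; sum: t=0:+1/144 = 1/144; 3j²(4 2 2; 3 -2 -1) = Δ·Π!·Σ² = 1/18  (sign -1)
B: Δ: 4! 4! 0! / 9! → 1/630; sum: t=0:+1/576 = 1/576; 3j²(4 2 2; 4 -2 -2) = Δ·Π!·Σ² = 1/9  (sign +1)
I_A²/I_B² = (1/18)/(1/9) = 1/2

1/2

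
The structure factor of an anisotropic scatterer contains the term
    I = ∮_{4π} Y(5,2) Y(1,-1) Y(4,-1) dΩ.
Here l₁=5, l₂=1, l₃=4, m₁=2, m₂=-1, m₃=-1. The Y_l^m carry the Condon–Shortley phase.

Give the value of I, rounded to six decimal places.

0.225034

Checks pass: Σm=0; 10 even; l₃=4∈[4,6].
(2·5+1)(2·1+1)(2·4+1) = 297
Δ: 2! 8! 0! / 11! → 1/495
sum: t=1:−1/576 = -1/576
3j²(5 1 4; 0 0 0) = Δ·Π!·Σ² = 5/99  (sign -1)
sum: t=0:+1/1440 = 1/1440
3j²(5 1 4; 2 -1 -1) = Δ·Π!·Σ² = 7/165  (sign -1)
combine: 4πI² = 297·5/99·7/165 = 7/11
take √, sign +1: I = 0.22503380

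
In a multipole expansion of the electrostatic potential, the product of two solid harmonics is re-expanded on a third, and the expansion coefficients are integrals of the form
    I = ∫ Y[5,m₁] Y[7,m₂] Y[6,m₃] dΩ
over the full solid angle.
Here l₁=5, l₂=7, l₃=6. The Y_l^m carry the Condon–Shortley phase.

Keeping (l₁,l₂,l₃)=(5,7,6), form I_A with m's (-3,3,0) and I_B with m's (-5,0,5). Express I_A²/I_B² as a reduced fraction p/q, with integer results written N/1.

216/55

Same 5,7,6: normalisation and zero-m 3j drop out of the ratio.
A: Δ: 6! 4! 8! / 19! → 1/174594420; sum: t=4:+1/1658880 t=5:−1/518400 t=6:+1/1658880 = -1/1382400; 3j²(5 7 6; -3 3 0) = Δ·Π!·Σ² = 504/46189  (sign -1)
B: Δ: 6! 4! 8! / 19! → 1/174594420; sum: t=6:+1/87091200 = 1/87091200; 3j²(5 7 6; -5 0 5) = Δ·Π!·Σ² = 35/12597  (sign -1)
I_A²/I_B² = (504/46189)/(35/12597) = 216/55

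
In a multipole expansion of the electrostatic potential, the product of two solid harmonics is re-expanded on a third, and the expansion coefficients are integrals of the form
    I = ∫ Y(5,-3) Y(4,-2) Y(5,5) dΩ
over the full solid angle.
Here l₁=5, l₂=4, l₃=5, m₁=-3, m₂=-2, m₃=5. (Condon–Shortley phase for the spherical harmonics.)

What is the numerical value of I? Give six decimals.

-0.184127

m-sum 0 ✓  L=14 even ✓  1≤5≤9 ✓
Π(2lᵢ+1) = 11×9×11 = 1089
triangle coeff Δ(5,4,5) = 1/3153150
Σ_t [0,4]: t=0:+1/69120 t=1:−1/1728 t=2:+1/576 t=3:−1/1728 t=4:+1/69120 = 7/11520
(3j)²=2/143 [(5 4 5; 0 0 0)], sign=-1
Σ_t [2,2]: t=2:+1/69120 = 1/69120
(3j)²=4/143 [(5 4 5; -3 -2 5)], sign=+1
⇒ 4πI² = 72/169
I = (-1)√(72/169/(4π)) = -0.18412721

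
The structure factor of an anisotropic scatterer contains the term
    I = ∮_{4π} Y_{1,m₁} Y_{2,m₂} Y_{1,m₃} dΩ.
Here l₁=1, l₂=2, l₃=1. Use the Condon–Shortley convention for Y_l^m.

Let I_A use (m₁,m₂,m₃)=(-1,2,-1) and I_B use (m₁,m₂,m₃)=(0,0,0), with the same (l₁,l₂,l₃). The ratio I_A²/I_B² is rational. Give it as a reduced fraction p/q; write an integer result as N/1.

Shared (l₁,l₂,l₃)=(1,2,1): N and (l;000)² cancel in I_A²/I_B².
A: Δ = 2!·0!·2!/5! = 1/30; Racah Σ t=2..2: t=2:+1/4 = 1/4; ⇒ 3j(1 2 1; -1 2 -1)² = 1/5, sgn +1
B: Δ = 2!·0!·2!/5! = 1/30; Racah Σ t=1..1: t=1:−1/1 = -1/1; ⇒ 3j(1 2 1; 0 0 0)² = 2/15, sgn +1
I_A²/I_B² = (1/5)/(2/15) = 3/2

3/2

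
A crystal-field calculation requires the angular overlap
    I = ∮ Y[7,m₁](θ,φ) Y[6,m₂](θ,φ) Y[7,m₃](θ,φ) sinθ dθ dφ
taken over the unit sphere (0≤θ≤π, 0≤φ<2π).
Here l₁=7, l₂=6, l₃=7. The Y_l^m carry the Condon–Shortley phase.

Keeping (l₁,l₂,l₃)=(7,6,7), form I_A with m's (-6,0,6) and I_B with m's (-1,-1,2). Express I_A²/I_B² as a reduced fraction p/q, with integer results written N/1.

81796/39375

Same 7,6,7: normalisation and zero-m 3j drop out of the ratio.
A: Δ: 6! 8! 6! / 21! → 1/2444321880; sum: t=5:−1/580608000 t=6:+1/2612736000 = -1/746496000; 3j²(7 6 7; -6 0 6) = Δ·Π!·Σ² = 143/9690  (sign +1)
B: Δ: 6! 8! 6! / 21! → 1/2444321880; sum: t=0:+1/3483648000 t=1:−1/29030400 t=2:+1/2488320 t=3:−1/1244160 t=4:+1/3317760 t=5:−1/62208000 = -1/6635520; 3j²(7 6 7; -1 -1 2) = Δ·Π!·Σ² = 2625/369512  (sign +1)
I_A²/I_B² = (143/9690)/(2625/369512) = 81796/39375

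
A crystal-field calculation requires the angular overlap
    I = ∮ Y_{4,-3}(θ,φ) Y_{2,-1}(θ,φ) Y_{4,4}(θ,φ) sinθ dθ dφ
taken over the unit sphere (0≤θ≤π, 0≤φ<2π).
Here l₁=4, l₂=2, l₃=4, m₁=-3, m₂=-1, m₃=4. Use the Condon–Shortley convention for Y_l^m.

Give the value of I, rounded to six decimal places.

0.198645

Rules hold: Σm=0, L=10 even, 2≤4≤6.
N = 9·5·9 = 405
Δ = 2!·6!·2!/11! = 1/13860
Racah Σ t=0..2: t=0:+1/192 t=1:−1/36 t=2:+1/192 = -5/288
⇒ 3j(4 2 4; 0 0 0)² = 20/693, sgn -1
Racah Σ t=1..1: t=1:−1/1440 = -1/1440
⇒ 3j(4 2 4; -3 -1 4)² = 7/165, sgn -1
4πI² = N·(3j₀)²·(3jₘ)² = 60/121
I = +1·√(0.495868/4π) = 0.19864517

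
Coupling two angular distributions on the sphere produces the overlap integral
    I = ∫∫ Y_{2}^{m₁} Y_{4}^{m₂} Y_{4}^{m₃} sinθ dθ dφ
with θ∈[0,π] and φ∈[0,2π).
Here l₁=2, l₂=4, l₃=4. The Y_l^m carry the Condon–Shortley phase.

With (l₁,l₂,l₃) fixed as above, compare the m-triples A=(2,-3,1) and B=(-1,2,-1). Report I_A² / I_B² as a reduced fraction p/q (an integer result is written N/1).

l's match ⇒ only the (l;m) 3-j factors differ between A and B.
A: triangle coeff Δ(2,4,4) = 1/13860; Σ_t [0,0]: t=0:+1/480 = 1/480; (3j)²=3/110 [(2 4 4; 2 -3 1)], sign=-1
B: triangle coeff Δ(2,4,4) = 1/13860; Σ_t [1,2]: t=1:−1/240 t=2:+1/96 = 1/160; (3j)²=27/1540 [(2 4 4; -1 2 -1)], sign=-1
I_A²/I_B² = (3/110)/(27/1540) = 14/9

14/9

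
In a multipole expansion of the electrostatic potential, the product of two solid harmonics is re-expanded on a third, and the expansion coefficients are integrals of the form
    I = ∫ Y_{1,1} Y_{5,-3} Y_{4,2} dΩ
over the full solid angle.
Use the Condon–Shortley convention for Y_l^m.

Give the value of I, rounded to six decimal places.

Rules hold: Σm=0, L=10 even, 4≤4≤6.
N = 3·11·9 = 297
Δ = 2!·0!·8!/11! = 1/495
Racah Σ t=1..1: t=1:−1/576 = -1/576
⇒ 3j(1 5 4; 0 0 0)² = 5/99, sgn -1
Racah Σ t=0..0: t=0:+1/2880 = 1/2880
⇒ 3j(1 5 4; 1 -3 2)² = 28/495, sgn +1
4πI² = N·(3j₀)²·(3jₘ)² = 28/33
I = -1·√(0.848485/4π) = -0.25984664

-0.259847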